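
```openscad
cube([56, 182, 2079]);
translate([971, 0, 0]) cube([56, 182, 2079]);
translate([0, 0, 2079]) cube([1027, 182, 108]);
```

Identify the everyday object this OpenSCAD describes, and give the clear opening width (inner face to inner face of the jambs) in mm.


A door frame. The clear opening width is 915 mm.

Two 2079 mm tall posts with a header on top — a door frame. The left jamb is 56 mm wide at x = 0; the right jamb starts at x = 971. The clear opening is 971 − 56 = 915 mm.


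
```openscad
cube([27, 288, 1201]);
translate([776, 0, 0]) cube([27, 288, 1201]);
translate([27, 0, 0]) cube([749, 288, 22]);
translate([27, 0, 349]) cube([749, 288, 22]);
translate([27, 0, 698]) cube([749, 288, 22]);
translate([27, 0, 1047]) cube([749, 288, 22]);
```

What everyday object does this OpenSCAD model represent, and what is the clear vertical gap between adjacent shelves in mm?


A bookshelf. The clear shelf gap is 327 mm.

Two tall side panels with 4 horizontal boards between them — a bookshelf. The first two shelf undersides are at z = 0 and z = 349; with shelf thickness 22, the clear gap is 349 − 0 − 22 = 327 mm.


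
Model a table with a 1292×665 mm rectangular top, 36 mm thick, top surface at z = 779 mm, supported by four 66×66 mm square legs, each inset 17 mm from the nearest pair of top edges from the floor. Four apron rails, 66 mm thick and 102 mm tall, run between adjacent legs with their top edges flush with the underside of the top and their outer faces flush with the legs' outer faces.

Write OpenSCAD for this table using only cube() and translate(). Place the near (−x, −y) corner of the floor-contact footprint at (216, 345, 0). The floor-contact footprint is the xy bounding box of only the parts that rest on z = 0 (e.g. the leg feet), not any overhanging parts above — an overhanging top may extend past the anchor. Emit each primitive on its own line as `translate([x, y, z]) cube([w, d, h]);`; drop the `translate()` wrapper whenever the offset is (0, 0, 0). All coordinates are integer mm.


// leg_h = 779 - 36 = 743
// apron z = 743 - 102 = 641
translate([199, 328, 743]) cube([1292, 665, 36]);
translate([216, 345, 0]) cube([66, 66, 743]);
translate([1408, 345, 0]) cube([66, 66, 743]);
translate([216, 910, 0]) cube([66, 66, 743]);
translate([1408, 910, 0]) cube([66, 66, 743]);
translate([282, 345, 641]) cube([1126, 66, 102]);
translate([282, 910, 641]) cube([1126, 66, 102]);
translate([216, 411, 641]) cube([66, 499, 102]);
translate([1408, 411, 641]) cube([66, 499, 102]);


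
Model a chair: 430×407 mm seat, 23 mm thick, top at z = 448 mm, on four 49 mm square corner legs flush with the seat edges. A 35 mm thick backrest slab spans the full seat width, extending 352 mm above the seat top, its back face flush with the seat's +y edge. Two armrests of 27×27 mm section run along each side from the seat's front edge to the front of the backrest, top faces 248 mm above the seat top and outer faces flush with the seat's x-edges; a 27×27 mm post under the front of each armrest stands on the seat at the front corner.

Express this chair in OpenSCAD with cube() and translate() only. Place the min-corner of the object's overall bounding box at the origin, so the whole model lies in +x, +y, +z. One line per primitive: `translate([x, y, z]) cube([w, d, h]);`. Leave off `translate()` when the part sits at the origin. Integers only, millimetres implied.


translate([0, 0, 425]) cube([430, 407, 23]);
cube([49, 49, 425]);
translate([381, 0, 0]) cube([49, 49, 425]);
translate([0, 358, 0]) cube([49, 49, 425]);
translate([381, 358, 0]) cube([49, 49, 425]);
translate([0, 372, 448]) cube([430, 35, 352]);
translate([0, 0, 669]) cube([27, 372, 27]);
translate([403, 0, 669]) cube([27, 372, 27]);
translate([0, 0, 448]) cube([27, 27, 221]);
translate([403, 0, 448]) cube([27, 27, 221]);


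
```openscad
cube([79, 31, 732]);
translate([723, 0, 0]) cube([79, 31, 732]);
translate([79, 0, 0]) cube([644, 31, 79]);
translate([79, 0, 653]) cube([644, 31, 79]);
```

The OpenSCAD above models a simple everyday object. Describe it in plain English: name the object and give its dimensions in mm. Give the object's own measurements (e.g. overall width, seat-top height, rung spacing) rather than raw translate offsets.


A rectangular picture frame lying in the x–z plane (depth along y). The opening is 644 mm wide (x) by 574 mm tall (z), surrounded by a border 79 mm wide on all four sides. The frame is 31 mm deep and is made of two full-height vertical stiles with two horizontal rails fitted between them.


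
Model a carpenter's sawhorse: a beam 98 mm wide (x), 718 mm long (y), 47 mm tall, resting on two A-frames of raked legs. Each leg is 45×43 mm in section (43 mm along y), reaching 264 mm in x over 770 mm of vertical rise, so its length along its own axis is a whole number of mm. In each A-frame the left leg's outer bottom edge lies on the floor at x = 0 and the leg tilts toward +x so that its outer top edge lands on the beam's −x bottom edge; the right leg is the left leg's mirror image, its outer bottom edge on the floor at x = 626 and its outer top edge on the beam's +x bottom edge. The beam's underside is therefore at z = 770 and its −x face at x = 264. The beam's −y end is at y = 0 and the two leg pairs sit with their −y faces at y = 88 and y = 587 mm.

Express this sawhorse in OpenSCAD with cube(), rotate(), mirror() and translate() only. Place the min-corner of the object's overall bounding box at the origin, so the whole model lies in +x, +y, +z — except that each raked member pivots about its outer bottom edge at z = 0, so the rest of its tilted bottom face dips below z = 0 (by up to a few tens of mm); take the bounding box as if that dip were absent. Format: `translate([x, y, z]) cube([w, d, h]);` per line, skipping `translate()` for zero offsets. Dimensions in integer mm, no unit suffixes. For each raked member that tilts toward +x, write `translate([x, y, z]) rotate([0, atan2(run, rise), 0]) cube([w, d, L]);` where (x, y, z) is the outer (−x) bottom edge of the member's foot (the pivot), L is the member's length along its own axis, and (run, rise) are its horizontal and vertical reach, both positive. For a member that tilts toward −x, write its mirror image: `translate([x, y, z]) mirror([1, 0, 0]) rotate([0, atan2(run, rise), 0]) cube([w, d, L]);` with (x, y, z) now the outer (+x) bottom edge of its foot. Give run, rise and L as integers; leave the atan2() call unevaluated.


translate([264, 0, 770]) cube([98, 718, 47]);
translate([0, 88, 0]) rotate([0, atan2(264, 770), 0]) cube([45, 43, 814]);
translate([626, 88, 0]) mirror([1, 0, 0]) rotate([0, atan2(264, 770), 0]) cube([45, 43, 814]);
translate([0, 587, 0]) rotate([0, atan2(264, 770), 0]) cube([45, 43, 814]);
translate([626, 587, 0]) mirror([1, 0, 0]) rotate([0, atan2(264, 770), 0]) cube([45, 43, 814]);


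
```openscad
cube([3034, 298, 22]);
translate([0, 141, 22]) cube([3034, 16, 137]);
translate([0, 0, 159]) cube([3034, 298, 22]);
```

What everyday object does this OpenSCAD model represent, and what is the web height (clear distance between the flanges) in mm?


An I-beam. The web height is 137 mm.

Two wide flanges with a thin centred web — an I-beam. Overall 181 mm minus two 22 mm flanges gives a web of 181 − 2·22 = 137 mm.


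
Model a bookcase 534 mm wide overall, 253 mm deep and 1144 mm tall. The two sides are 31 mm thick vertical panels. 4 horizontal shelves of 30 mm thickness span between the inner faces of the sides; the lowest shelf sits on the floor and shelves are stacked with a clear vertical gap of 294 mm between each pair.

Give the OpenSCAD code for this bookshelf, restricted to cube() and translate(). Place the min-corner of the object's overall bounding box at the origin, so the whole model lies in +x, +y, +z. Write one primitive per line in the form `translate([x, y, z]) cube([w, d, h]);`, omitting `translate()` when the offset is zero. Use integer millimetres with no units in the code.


cube([31, 253, 1144]);
translate([503, 0, 0]) cube([31, 253, 1144]);
translate([31, 0, 0]) cube([472, 253, 30]);
translate([31, 0, 324]) cube([472, 253, 30]);
translate([31, 0, 648]) cube([472, 253, 30]);
translate([31, 0, 972]) cube([472, 253, 30]);


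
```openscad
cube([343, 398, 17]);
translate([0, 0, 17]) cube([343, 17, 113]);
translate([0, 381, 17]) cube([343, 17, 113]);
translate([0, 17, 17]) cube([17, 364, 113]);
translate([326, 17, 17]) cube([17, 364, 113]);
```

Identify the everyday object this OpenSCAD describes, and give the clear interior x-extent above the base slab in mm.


An open box. The internal width is 309 mm.

A 343×398 base slab with four walls standing on it — an open box. The base is 343 mm wide and the walls are 17 mm thick, so the internal width is 343 − 2 × 17 = 309 mm.


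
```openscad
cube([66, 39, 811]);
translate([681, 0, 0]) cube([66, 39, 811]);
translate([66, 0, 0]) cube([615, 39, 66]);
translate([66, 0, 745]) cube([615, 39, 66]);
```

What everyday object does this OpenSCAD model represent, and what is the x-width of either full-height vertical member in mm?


A picture frame. The border width is 66 mm.

Four thin pieces enclosing a rectangular opening — a picture frame. The two full-height stiles are 811 mm tall; the top rail sits at z = 745 and is 66 mm tall, so the border above the opening is 811 − 745 = 66 mm, matching the stile x-width.


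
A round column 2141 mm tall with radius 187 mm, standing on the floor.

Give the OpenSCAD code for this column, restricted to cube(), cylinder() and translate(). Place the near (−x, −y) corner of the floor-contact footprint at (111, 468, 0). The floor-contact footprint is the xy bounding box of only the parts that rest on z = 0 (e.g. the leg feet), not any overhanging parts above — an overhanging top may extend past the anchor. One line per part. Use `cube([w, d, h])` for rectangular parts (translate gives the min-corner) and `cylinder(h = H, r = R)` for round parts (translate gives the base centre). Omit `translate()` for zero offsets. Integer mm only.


translate([298, 655, 0]) cylinder(h = 2141, r = 187);


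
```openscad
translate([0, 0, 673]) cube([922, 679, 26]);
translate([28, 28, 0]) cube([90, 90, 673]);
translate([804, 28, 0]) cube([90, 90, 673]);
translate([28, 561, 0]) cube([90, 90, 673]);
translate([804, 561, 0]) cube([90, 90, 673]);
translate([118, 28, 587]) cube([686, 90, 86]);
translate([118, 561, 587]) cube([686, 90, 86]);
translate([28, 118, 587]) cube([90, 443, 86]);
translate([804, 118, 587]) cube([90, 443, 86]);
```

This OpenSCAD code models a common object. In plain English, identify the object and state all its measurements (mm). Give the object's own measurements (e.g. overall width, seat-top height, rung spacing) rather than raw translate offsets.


A table: top 922 mm (x) × 679 mm (y), 26 mm thick, upper face at z = 699 mm, on four 90×90 mm square legs, each inset 28 mm from the nearest pair of top edges from z = 0 to the bottom of the top. Four apron rails, 90 mm thick and 86 mm tall, run between adjacent legs with their top edges flush with the underside of the top and their outer faces flush with the legs' outer faces.


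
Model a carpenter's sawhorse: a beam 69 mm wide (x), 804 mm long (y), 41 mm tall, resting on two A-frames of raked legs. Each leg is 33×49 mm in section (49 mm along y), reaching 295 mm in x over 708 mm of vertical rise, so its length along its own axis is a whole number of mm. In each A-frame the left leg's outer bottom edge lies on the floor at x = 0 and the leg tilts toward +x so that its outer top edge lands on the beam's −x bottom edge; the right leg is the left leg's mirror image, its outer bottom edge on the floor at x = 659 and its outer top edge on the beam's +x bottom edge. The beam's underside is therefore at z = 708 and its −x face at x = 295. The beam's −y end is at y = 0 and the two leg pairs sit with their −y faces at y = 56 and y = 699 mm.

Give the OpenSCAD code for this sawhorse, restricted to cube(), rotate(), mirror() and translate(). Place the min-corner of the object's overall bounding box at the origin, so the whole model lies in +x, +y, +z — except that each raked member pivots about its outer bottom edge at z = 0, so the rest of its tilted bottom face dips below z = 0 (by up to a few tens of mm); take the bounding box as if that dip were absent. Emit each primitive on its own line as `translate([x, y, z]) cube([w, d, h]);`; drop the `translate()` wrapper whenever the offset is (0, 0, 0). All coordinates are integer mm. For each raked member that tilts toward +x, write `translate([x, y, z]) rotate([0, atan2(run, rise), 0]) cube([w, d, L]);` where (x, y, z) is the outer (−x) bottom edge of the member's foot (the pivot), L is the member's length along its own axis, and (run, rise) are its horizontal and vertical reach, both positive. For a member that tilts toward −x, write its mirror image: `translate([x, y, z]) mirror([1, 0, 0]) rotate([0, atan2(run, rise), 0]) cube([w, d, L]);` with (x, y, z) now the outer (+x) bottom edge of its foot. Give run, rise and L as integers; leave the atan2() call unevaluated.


translate([295, 0, 708]) cube([69, 804, 41]);
translate([0, 56, 0]) rotate([0, atan2(295, 708), 0]) cube([33, 49, 767]);
translate([659, 56, 0]) mirror([1, 0, 0]) rotate([0, atan2(295, 708), 0]) cube([33, 49, 767]);
translate([0, 699, 0]) rotate([0, atan2(295, 708), 0]) cube([33, 49, 767]);
translate([659, 699, 0]) mirror([1, 0, 0]) rotate([0, atan2(295, 708), 0]) cube([33, 49, 767]);


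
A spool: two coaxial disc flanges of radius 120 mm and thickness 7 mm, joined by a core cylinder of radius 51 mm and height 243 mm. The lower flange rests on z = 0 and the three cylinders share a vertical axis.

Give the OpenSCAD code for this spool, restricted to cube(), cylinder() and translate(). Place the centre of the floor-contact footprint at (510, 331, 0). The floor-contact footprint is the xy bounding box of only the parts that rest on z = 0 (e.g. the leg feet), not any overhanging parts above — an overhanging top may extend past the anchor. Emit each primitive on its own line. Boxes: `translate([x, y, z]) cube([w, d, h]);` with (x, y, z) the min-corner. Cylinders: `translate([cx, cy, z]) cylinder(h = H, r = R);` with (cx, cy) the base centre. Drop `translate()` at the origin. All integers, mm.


translate([510, 331, 0]) cylinder(h = 7, r = 120);
translate([510, 331, 7]) cylinder(h = 243, r = 51);
translate([510, 331, 250]) cylinder(h = 7, r = 120);


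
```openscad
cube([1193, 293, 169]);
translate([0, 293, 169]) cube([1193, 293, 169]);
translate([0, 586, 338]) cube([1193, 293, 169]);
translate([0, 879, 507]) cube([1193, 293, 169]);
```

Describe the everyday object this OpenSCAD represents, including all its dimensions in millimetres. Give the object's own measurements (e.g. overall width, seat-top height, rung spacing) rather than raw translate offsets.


A straight staircase of 4 solid steps. Each step is 1193 mm wide (x), 293 mm deep (y, the going) and 169 mm tall (the rise). The first step rests on the floor; each subsequent step sits one going further in +y and one rise higher in +z, directly behind and above the previous step with no overlap.


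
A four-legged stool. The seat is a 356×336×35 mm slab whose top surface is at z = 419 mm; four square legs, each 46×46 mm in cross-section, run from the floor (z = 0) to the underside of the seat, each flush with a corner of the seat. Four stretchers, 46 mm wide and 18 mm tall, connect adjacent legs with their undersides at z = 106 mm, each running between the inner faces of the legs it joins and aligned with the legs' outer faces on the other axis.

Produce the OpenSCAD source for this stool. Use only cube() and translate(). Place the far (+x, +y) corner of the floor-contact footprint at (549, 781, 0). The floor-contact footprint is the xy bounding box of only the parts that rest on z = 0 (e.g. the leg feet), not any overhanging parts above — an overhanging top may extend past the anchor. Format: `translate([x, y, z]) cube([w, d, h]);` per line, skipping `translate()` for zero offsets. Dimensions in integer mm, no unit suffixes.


translate([193, 445, 384]) cube([356, 336, 35]);
translate([193, 445, 0]) cube([46, 46, 384]);
translate([503, 445, 0]) cube([46, 46, 384]);
translate([193, 735, 0]) cube([46, 46, 384]);
translate([503, 735, 0]) cube([46, 46, 384]);
translate([239, 445, 106]) cube([264, 46, 18]);
translate([239, 735, 106]) cube([264, 46, 18]);
translate([193, 491, 106]) cube([46, 244, 18]);
translate([503, 491, 106]) cube([46, 244, 18]);


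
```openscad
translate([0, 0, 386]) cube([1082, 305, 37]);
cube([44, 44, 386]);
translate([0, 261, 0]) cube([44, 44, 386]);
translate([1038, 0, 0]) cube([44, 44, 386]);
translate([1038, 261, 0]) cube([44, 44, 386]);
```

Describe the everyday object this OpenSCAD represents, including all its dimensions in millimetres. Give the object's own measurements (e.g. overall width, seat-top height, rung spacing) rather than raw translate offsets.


A bench: a 1082×305 mm seat slab, 37 mm thick, top at z = 423 mm, on four 44×44 mm square legs flush with the seat corners and standing on z = 0.


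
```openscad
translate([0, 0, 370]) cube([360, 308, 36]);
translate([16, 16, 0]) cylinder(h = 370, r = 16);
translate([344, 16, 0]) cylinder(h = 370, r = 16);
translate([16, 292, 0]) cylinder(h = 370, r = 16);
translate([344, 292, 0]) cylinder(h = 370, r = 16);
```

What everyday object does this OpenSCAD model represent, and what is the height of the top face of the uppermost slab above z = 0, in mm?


A stool. The seat height is 406 mm.

A 360×308×36 slab at z = 370 on four corner cylinders — a stool. The seat top is 370 + 36 = 406 mm.


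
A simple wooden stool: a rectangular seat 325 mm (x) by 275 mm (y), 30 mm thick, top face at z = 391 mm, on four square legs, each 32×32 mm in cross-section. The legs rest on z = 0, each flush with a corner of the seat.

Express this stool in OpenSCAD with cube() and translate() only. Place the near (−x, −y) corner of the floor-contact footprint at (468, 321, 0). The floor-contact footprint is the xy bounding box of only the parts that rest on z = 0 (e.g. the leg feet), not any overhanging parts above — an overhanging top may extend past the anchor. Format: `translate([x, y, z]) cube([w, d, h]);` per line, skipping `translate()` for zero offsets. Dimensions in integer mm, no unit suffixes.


translate([468, 321, 361]) cube([325, 275, 30]);
translate([468, 321, 0]) cube([32, 32, 361]);
translate([761, 321, 0]) cube([32, 32, 361]);
translate([468, 564, 0]) cube([32, 32, 361]);
translate([761, 564, 0]) cube([32, 32, 361]);


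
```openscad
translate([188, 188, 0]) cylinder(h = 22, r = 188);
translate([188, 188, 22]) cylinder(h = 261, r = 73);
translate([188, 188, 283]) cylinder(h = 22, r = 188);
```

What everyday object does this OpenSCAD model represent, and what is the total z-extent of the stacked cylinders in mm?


A spool. The overall height is 305 mm.

Three coaxial cylinders, large–small–large — a spool. Two 22 mm flanges and a 261 mm core give 22 + 261 + 22 = 305 mm.


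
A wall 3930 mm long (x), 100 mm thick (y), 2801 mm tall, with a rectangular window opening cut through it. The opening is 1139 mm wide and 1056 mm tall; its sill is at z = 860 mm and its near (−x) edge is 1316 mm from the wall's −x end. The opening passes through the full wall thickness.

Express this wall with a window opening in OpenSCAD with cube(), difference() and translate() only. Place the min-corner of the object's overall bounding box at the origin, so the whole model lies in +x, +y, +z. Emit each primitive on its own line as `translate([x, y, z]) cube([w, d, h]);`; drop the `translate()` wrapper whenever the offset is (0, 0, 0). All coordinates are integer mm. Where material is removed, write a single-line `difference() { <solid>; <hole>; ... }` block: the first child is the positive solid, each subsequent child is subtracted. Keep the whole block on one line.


difference() { cube([3930, 100, 2801]); translate([1316, 0, 860]) cube([1139, 100, 1056]); }


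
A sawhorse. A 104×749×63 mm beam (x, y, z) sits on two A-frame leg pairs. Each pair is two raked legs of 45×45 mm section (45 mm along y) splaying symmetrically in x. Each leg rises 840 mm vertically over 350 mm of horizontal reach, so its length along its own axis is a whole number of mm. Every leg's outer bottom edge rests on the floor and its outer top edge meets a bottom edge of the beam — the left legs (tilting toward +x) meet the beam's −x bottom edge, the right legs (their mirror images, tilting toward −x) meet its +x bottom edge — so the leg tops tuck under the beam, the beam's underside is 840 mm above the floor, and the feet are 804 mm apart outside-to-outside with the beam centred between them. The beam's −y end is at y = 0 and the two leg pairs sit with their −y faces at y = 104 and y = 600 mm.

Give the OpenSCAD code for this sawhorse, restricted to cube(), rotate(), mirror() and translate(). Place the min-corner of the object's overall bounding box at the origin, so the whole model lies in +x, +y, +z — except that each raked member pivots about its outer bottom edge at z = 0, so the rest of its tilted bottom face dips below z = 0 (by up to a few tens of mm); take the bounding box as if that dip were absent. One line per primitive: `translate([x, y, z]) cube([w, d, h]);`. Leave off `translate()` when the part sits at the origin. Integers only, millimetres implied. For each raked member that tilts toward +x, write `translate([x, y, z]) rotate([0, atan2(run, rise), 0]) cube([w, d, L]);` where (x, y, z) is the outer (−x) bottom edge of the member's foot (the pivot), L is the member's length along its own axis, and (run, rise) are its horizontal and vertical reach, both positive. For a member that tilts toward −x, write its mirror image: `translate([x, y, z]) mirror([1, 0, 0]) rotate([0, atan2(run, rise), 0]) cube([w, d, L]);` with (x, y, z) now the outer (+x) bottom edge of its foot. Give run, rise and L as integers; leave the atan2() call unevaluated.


// leg length = √(350² + 840²) = 910
// right-leg outer foot x = 2·350 + 104 = 804
// beam min-corner = (350, 0, 840)
translate([350, 0, 840]) cube([104, 749, 63]);
translate([0, 104, 0]) rotate([0, atan2(350, 840), 0]) cube([45, 45, 910]);
translate([804, 104, 0]) mirror([1, 0, 0]) rotate([0, atan2(350, 840), 0]) cube([45, 45, 910]);
translate([0, 600, 0]) rotate([0, atan2(350, 840), 0]) cube([45, 45, 910]);
translate([804, 600, 0]) mirror([1, 0, 0]) rotate([0, atan2(350, 840), 0]) cube([45, 45, 910]);


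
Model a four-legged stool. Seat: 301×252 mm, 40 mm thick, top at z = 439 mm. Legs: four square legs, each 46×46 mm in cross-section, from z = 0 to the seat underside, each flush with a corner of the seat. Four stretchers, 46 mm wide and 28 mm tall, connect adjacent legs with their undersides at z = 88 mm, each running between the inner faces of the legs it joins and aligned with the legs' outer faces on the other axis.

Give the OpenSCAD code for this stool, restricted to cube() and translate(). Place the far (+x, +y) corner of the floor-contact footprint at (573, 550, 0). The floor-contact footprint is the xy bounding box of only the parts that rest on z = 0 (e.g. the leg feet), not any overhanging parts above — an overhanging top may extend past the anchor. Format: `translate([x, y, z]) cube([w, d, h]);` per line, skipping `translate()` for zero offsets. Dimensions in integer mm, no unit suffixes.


translate([272, 298, 399]) cube([301, 252, 40]);
translate([272, 298, 0]) cube([46, 46, 399]);
translate([527, 298, 0]) cube([46, 46, 399]);
translate([272, 504, 0]) cube([46, 46, 399]);
translate([527, 504, 0]) cube([46, 46, 399]);
translate([318, 298, 88]) cube([209, 46, 28]);
translate([318, 504, 88]) cube([209, 46, 28]);
translate([272, 344, 88]) cube([46, 160, 28]);
translate([527, 344, 88]) cube([46, 160, 28]);


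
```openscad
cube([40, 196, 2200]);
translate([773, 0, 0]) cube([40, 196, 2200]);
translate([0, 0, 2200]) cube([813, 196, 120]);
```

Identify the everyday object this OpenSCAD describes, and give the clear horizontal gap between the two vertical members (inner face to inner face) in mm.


A door frame. The clear opening width is 733 mm.

Two 2200 mm tall posts with a header on top — a door frame. The left jamb is 40 mm wide at x = 0; the right jamb starts at x = 773. The clear opening is 773 − 40 = 733 mm.


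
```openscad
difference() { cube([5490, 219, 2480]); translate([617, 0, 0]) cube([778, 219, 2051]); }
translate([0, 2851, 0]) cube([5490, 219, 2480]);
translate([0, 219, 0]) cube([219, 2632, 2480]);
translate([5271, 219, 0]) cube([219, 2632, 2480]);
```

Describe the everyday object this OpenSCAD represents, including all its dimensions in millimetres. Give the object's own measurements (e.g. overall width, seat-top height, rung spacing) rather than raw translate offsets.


A single room: four walls, each 2480 mm tall and 219 mm thick, enclosing an outside footprint 5490×3070 mm (x × y), no floor or roof. The front and back walls (−y and +y sides) run the full x-width; the side walls fit between their inner faces. A door opening 778 mm wide and 2051 mm tall is cut through the front wall from the floor up, its −x edge 617 mm from the wall's −x end.


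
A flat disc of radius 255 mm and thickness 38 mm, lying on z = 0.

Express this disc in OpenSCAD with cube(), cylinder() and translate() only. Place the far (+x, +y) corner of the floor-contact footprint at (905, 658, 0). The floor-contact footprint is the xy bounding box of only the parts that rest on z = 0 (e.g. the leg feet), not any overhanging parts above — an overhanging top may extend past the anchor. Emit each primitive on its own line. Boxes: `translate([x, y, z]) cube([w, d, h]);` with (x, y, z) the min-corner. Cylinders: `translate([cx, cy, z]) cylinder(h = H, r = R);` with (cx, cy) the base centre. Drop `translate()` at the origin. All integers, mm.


translate([650, 403, 0]) cylinder(h = 38, r = 255);


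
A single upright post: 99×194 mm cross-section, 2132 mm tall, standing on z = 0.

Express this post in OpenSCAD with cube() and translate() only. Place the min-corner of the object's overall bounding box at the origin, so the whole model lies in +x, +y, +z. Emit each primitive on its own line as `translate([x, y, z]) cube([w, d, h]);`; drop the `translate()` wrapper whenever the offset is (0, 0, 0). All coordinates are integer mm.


cube([99, 194, 2132]);


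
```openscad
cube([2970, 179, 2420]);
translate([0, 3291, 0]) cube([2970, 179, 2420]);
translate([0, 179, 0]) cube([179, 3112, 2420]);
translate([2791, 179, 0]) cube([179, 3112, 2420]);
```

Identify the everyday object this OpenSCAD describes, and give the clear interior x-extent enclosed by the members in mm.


A house (or room) frame. The interior width is 2612 mm.

Four 2420 mm walls enclosing a rectangle with no floor or roof — a room or house frame. Outside width is 2970 mm and wall thickness is 179 mm, so the interior width is 2970 − 2 × 179 = 2612 mm.


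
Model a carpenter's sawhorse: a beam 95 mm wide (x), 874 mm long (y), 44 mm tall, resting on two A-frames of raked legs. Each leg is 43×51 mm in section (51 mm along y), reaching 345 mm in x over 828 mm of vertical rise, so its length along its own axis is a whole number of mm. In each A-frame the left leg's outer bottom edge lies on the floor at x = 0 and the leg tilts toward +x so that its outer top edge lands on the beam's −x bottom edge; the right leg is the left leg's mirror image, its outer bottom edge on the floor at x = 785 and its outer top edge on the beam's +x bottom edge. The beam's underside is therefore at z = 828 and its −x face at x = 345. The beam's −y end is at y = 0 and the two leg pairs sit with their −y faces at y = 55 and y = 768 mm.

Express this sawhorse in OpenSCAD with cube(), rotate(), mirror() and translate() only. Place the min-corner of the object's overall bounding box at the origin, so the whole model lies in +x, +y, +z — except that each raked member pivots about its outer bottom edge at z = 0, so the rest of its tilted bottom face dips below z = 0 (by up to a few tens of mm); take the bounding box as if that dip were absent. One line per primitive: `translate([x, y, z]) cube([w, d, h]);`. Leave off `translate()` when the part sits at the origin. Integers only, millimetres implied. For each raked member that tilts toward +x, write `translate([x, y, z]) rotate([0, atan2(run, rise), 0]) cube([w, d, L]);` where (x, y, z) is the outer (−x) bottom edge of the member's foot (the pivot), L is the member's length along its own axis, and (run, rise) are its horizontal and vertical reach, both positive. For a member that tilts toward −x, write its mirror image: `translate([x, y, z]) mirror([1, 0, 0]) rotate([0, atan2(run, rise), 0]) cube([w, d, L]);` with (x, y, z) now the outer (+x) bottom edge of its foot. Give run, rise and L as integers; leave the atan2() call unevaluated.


translate([345, 0, 828]) cube([95, 874, 44]);
translate([0, 55, 0]) rotate([0, atan2(345, 828), 0]) cube([43, 51, 897]);
translate([785, 55, 0]) mirror([1, 0, 0]) rotate([0, atan2(345, 828), 0]) cube([43, 51, 897]);
translate([0, 768, 0]) rotate([0, atan2(345, 828), 0]) cube([43, 51, 897]);
translate([785, 768, 0]) mirror([1, 0, 0]) rotate([0, atan2(345, 828), 0]) cube([43, 51, 897]);


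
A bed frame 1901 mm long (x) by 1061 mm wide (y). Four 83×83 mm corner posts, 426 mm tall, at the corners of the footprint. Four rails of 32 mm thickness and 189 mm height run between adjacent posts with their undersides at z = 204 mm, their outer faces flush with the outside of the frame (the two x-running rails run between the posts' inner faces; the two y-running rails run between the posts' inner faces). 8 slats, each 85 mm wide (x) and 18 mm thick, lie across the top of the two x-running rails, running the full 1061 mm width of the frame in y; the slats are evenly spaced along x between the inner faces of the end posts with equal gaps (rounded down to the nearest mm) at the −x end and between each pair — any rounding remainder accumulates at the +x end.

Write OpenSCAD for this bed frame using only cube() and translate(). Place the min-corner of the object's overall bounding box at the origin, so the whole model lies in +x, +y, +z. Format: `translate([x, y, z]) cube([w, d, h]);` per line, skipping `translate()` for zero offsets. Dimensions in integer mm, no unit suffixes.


cube([83, 83, 426]);
translate([0, 978, 0]) cube([83, 83, 426]);
translate([1818, 0, 0]) cube([83, 83, 426]);
translate([1818, 978, 0]) cube([83, 83, 426]);
translate([83, 0, 204]) cube([1735, 32, 189]);
translate([83, 1029, 204]) cube([1735, 32, 189]);
translate([0, 83, 204]) cube([32, 895, 189]);
translate([1869, 83, 204]) cube([32, 895, 189]);
translate([200, 0, 393]) cube([85, 1061, 18]);
translate([402, 0, 393]) cube([85, 1061, 18]);
translate([604, 0, 393]) cube([85, 1061, 18]);
translate([806, 0, 393]) cube([85, 1061, 18]);
translate([1008, 0, 393]) cube([85, 1061, 18]);
translate([1210, 0, 393]) cube([85, 1061, 18]);
translate([1412, 0, 393]) cube([85, 1061, 18]);
translate([1614, 0, 393]) cube([85, 1061, 18]);


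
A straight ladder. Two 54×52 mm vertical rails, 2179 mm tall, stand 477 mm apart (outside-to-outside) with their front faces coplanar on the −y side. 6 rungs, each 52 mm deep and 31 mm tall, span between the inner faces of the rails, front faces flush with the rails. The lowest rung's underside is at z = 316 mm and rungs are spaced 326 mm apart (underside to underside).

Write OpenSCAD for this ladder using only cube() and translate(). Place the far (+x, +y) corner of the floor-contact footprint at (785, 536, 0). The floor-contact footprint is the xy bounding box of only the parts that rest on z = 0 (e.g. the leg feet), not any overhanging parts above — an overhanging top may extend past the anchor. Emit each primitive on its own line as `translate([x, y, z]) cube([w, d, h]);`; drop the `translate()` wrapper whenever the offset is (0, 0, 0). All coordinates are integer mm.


// rung span = 477 - 2*54 = 369
// rung[k] z = 316 + k*326
translate([308, 484, 0]) cube([54, 52, 2179]);
translate([731, 484, 0]) cube([54, 52, 2179]);
translate([362, 484, 316]) cube([369, 52, 31]);
translate([362, 484, 642]) cube([369, 52, 31]);
translate([362, 484, 968]) cube([369, 52, 31]);
translate([362, 484, 1294]) cube([369, 52, 31]);
translate([362, 484, 1620]) cube([369, 52, 31]);
translate([362, 484, 1946]) cube([369, 52, 31]);


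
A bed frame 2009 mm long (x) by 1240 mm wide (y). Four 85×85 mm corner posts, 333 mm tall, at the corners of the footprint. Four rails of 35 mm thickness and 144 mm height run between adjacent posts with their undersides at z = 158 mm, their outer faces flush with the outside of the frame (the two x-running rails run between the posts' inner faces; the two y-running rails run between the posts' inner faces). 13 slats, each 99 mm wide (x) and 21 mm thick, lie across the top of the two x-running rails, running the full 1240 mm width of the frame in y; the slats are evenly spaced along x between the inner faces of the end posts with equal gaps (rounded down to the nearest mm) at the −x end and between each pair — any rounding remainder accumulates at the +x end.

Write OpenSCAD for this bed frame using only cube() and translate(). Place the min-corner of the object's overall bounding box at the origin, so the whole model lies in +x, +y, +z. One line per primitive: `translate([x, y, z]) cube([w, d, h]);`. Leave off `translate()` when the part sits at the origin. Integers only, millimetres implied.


// slat z = rail_z + rail_h = 158 + 144 = 302
// slat gap = ⌊(1839 − 13·99) / 14⌋ = 39
cube([85, 85, 333]);
translate([0, 1155, 0]) cube([85, 85, 333]);
translate([1924, 0, 0]) cube([85, 85, 333]);
translate([1924, 1155, 0]) cube([85, 85, 333]);
translate([85, 0, 158]) cube([1839, 35, 144]);
translate([85, 1205, 158]) cube([1839, 35, 144]);
translate([0, 85, 158]) cube([35, 1070, 144]);
translate([1974, 85, 158]) cube([35, 1070, 144]);
translate([124, 0, 302]) cube([99, 1240, 21]);
translate([262, 0, 302]) cube([99, 1240, 21]);
translate([400, 0, 302]) cube([99, 1240, 21]);
translate([538, 0, 302]) cube([99, 1240, 21]);
translate([676, 0, 302]) cube([99, 1240, 21]);
translate([814, 0, 302]) cube([99, 1240, 21]);
translate([952, 0, 302]) cube([99, 1240, 21]);
translate([1090, 0, 302]) cube([99, 1240, 21]);
translate([1228, 0, 302]) cube([99, 1240, 21]);
translate([1366, 0, 302]) cube([99, 1240, 21]);
translate([1504, 0, 302]) cube([99, 1240, 21]);
translate([1642, 0, 302]) cube([99, 1240, 21]);
translate([1780, 0, 302]) cube([99, 1240, 21]);


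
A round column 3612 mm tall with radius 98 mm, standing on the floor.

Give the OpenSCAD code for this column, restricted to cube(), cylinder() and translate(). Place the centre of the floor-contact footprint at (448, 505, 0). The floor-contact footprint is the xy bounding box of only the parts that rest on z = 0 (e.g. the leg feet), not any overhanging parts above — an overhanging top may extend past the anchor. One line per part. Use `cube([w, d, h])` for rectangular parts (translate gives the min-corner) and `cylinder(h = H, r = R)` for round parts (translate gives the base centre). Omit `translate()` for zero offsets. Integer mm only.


translate([448, 505, 0]) cylinder(h = 3612, r = 98);


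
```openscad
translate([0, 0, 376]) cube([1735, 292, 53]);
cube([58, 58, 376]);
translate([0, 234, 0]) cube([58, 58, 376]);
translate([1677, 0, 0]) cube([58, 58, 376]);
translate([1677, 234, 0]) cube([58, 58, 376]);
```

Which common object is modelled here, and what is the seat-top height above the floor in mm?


A bench. The seat-top height is 429 mm.

A long slab on four corner posts — a bench. The slab sits at z = 376 with thickness 53, so the top is 376 + 53 = 429 mm.


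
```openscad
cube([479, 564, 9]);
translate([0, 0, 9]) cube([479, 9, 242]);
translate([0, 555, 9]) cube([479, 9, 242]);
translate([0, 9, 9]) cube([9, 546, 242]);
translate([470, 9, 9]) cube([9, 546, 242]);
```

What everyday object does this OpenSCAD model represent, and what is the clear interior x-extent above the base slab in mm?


An open box. The internal width is 461 mm.

A 479×564 base slab with four walls standing on it — an open box. The base is 479 mm wide and the walls are 9 mm thick, so the internal width is 479 − 2 × 9 = 461 mm.


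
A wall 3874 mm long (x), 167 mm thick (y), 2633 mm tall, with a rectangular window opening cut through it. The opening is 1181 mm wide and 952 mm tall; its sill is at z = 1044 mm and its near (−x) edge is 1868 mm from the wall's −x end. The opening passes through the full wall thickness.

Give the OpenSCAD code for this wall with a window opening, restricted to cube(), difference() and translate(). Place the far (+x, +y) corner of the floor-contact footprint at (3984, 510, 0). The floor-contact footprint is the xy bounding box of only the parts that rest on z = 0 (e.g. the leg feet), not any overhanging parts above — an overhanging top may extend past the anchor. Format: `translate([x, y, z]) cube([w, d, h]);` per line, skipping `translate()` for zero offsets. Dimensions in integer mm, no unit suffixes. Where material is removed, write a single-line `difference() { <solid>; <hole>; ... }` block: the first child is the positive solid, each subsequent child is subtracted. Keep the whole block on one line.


difference() { translate([110, 343, 0]) cube([3874, 167, 2633]); translate([1978, 343, 1044]) cube([1181, 167, 952]); }


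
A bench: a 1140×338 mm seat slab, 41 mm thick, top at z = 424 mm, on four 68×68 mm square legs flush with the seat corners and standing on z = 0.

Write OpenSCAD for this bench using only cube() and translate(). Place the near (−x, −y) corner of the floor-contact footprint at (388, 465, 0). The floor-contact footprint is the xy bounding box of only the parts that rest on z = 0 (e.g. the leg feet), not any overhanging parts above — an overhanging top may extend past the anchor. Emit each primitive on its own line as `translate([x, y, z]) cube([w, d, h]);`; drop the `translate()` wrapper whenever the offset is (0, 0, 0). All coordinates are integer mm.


// leg_h = 424 − 41 = 383
translate([388, 465, 383]) cube([1140, 338, 41]);
translate([388, 465, 0]) cube([68, 68, 383]);
translate([388, 735, 0]) cube([68, 68, 383]);
translate([1460, 465, 0]) cube([68, 68, 383]);
translate([1460, 735, 0]) cube([68, 68, 383]);


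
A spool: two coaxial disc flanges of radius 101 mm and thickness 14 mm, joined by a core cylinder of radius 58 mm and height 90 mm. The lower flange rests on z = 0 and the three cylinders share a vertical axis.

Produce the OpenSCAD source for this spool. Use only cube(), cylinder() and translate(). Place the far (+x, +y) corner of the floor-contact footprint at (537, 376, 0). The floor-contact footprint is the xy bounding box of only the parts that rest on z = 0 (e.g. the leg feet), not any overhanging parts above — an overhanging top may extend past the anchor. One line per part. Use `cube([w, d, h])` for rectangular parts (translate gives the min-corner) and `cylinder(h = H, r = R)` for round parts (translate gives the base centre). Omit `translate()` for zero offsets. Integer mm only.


translate([436, 275, 0]) cylinder(h = 14, r = 101);
translate([436, 275, 14]) cylinder(h = 90, r = 58);
translate([436, 275, 104]) cylinder(h = 14, r = 101);


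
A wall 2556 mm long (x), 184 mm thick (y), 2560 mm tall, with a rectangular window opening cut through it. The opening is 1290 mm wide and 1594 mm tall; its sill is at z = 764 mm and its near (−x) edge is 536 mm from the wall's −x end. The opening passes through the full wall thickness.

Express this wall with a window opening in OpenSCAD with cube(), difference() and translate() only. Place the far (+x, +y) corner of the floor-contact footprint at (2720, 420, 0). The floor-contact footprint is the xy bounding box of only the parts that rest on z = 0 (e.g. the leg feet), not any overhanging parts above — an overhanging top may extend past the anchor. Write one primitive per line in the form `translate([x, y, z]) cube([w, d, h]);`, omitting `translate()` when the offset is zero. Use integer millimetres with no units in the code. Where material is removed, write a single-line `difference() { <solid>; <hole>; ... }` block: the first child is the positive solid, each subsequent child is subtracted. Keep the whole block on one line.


difference() { translate([164, 236, 0]) cube([2556, 184, 2560]); translate([700, 236, 764]) cube([1290, 184, 1594]); }
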